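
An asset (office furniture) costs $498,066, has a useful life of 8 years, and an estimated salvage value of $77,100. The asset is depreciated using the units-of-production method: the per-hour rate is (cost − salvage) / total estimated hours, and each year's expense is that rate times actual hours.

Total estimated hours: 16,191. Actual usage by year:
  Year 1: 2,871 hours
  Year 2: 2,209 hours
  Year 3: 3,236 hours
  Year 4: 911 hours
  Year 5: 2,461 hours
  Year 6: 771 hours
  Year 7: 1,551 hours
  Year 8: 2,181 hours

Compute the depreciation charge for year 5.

$63,986

Depreciable base = $498,066 − $77,100 = $420,966.
Rate = $420,966 / 16,191 hours = $26 per hour.
Year 1: 2,871 × $26 = $74,646. Book value $423,420.
Year 2: 2,209 × $26 = $57,434. Book value $365,986.
Year 3: 3,236 × $26 = $84,136. Book value $281,850.
Year 4: 911 × $26 = $23,686. Book value $258,164.
Year 5: 2,461 × $26 = $63,986. Book value $194,178.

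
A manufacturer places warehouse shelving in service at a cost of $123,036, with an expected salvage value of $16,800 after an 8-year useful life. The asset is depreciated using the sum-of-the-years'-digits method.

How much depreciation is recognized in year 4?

Depreciable base = $123,036 − $16,800 = $106,236.
Sum of the years' digits = 8+7+6+5+4+3+2+1 = 36.
Year 1: $106,236 × 8/36 = $23,608. Book value $99,428.
Year 2: $106,236 × 7/36 = $20,657. Book value $78,771.
Year 3: $106,236 × 6/36 = $17,706. Book value $61,065.
Year 4: $106,236 × 5/36 = $14,755. Book value $46,310.

$14,755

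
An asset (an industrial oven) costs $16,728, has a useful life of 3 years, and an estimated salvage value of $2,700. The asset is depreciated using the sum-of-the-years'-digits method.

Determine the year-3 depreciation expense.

$2,338

Depreciable base = $16,728 − $2,700 = $14,028.
Sum of the years' digits = 3+2+1 = 6.
Year 1: $14,028 × 3/6 = $7,014. Book value $9,714.
Year 2: $14,028 × 2/6 = $4,676. Book value $5,038.
Year 3: $14,028 × 1/6 = $2,338. Book value $2,700.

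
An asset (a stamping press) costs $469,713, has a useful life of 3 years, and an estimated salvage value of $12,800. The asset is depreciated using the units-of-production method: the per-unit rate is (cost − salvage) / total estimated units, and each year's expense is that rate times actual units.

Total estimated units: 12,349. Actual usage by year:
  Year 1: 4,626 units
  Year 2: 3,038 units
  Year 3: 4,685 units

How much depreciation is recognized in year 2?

Depreciable base = $469,713 − $12,800 = $456,913.
Rate = $456,913 / 12,349 units = $37 per unit.
Year 1: 4,626 × $37 = $171,162. Book value $298,551.
Year 2: 3,038 × $37 = $112,406. Book value $186,145.

$112,406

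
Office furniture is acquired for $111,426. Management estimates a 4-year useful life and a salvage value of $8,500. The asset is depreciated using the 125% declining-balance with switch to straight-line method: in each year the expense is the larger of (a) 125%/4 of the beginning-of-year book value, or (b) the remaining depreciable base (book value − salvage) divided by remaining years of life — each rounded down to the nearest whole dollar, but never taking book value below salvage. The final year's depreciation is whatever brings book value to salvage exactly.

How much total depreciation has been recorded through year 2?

Depreciable base = $111,426 − $8,500 = $102,926.
Year 1: DB = ⌊$111,426 × 125%/4⌋ = $34,820; SL = ⌊$102,926/4⌋ = $25,731 → take DB $34,820. Book value $76,606.
Year 2: DB = ⌊$76,606 × 125%/4⌋ = $23,939; SL = ⌊$68,106/3⌋ = $22,702 → take DB $23,939. Book value $52,667.
Accumulated through year 2 = $111,426 − $52,667 = $58,759.

$58,759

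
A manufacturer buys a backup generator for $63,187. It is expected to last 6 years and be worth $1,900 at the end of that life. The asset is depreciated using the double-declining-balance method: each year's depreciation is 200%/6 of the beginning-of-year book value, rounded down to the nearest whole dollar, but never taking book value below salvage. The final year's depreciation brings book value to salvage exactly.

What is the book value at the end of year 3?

$18,723

Depreciable base = $63,187 − $1,900 = $61,287.
Year 1: ⌊$63,187 × 200%/6⌋ = $21,062. Book value $42,125.
Year 2: ⌊$42,125 × 200%/6⌋ = $14,041. Book value $28,084.
Year 3: ⌊$28,084 × 200%/6⌋ = $9,361. Book value $18,723.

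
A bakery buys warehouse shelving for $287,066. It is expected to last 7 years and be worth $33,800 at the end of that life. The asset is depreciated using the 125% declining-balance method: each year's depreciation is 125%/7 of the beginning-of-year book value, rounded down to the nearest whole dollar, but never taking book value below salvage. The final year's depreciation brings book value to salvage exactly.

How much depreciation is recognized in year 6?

Depreciable base = $287,066 − $33,800 = $253,266.
Year 1: ⌊$287,066 × 125%/7⌋ = $51,261. Book value $235,805.
Year 2: ⌊$235,805 × 125%/7⌋ = $42,108. Book value $193,697.
Year 3: ⌊$193,697 × 125%/7⌋ = $34,588. Book value $159,109.
Year 4: ⌊$159,109 × 125%/7⌋ = $28,412. Book value $130,697.
Year 5: ⌊$130,697 × 125%/7⌋ = $23,338. Book value $107,359.
Year 6: ⌊$107,359 × 125%/7⌋ = $19,171. Book value $88,188.

$19,171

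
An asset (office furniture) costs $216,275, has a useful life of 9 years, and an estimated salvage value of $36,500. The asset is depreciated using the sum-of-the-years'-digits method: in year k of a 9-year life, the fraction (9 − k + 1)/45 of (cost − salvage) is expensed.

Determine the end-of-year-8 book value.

Depreciable base = $216,275 − $36,500 = $179,775.
Sum of the years' digits = 9+8+7+6+5+4+3+2+1 = 45.
Year 1: $179,775 × 9/45 = $35,955. Book value $180,320.
Year 2: $179,775 × 8/45 = $31,960. Book value $148,360.
Year 3: $179,775 × 7/45 = $27,965. Book value $120,395.
Year 4: $179,775 × 6/45 = $23,970. Book value $96,425.
Year 5: $179,775 × 5/45 = $19,975. Book value $76,450.
Year 6: $179,775 × 4/45 = $15,980. Book value $60,470.
Year 7: $179,775 × 3/45 = $11,985. Book value $48,485.
Year 8: $179,775 × 2/45 = $7,990. Book value $40,495.

$40,495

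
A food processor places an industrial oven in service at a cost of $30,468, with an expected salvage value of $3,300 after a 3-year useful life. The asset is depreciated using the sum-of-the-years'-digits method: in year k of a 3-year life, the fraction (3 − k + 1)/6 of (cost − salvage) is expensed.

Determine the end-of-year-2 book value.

$7,828

Depreciable base = $30,468 − $3,300 = $27,168.
Sum of the years' digits = 3+2+1 = 6.
Year 1: $27,168 × 3/6 = $13,584. Book value $16,884.
Year 2: $27,168 × 2/6 = $9,056. Book value $7,828.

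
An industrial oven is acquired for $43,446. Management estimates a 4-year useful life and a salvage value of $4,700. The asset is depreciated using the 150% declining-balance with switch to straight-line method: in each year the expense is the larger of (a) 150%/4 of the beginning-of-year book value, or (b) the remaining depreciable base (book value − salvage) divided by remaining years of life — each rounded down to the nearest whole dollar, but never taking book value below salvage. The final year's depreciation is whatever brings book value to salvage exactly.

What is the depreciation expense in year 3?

$6,364

Depreciable base = $43,446 − $4,700 = $38,746.
Year 1: DB = ⌊$43,446 × 150%/4⌋ = $16,292; SL = ⌊$38,746/4⌋ = $9,686 → take DB $16,292. Book value $27,154.
Year 2: DB = ⌊$27,154 × 150%/4⌋ = $10,182; SL = ⌊$22,454/3⌋ = $7,484 → take DB $10,182. Book value $16,972.
Year 3: DB = ⌊$16,972 × 150%/4⌋ = $6,364; SL = ⌊$12,272/2⌋ = $6,136 → take DB $6,364. Book value $10,608.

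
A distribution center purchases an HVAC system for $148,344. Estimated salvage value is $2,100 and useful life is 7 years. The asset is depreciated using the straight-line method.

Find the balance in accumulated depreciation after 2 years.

$41,784

Depreciable base = $148,344 − $2,100 = $146,244.
Annual expense = $146,244 / 7 = $20,892.
End of year 1: book value $127,452.
End of year 2: book value $106,560.
Accumulated through year 2 = $148,344 − $106,560 = $41,784.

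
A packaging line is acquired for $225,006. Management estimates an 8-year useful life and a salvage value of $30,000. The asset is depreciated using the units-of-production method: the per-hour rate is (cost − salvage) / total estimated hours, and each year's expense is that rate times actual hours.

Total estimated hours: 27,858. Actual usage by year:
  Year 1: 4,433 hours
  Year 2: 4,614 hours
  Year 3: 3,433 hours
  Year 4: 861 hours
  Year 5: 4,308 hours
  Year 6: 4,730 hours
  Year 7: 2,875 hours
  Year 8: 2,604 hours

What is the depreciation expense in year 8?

$18,228

Depreciable base = $225,006 − $30,000 = $195,006.
Rate = $195,006 / 27,858 hours = $7 per hour.
Year 1: 4,433 × $7 = $31,031. Book value $193,975.
Year 2: 4,614 × $7 = $32,298. Book value $161,677.
Year 3: 3,433 × $7 = $24,031. Book value $137,646.
Year 4: 861 × $7 = $6,027. Book value $131,619.
Year 5: 4,308 × $7 = $30,156. Book value $101,463.
Year 6: 4,730 × $7 = $33,110. Book value $68,353.
Year 7: 2,875 × $7 = $20,125. Book value $48,228.
Year 8: 2,604 × $7 = $18,228. Book value $30,000.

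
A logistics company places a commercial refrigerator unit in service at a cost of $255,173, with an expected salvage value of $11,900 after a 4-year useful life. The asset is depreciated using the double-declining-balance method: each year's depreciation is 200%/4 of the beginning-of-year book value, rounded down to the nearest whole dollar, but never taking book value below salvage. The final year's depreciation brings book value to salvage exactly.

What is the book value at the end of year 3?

$31,897

Depreciable base = $255,173 − $11,900 = $243,273.
Year 1: ⌊$255,173 × 200%/4⌋ = $127,586. Book value $127,587.
Year 2: ⌊$127,587 × 200%/4⌋ = $63,793. Book value $63,794.
Year 3: ⌊$63,794 × 200%/4⌋ = $31,897. Book value $31,897.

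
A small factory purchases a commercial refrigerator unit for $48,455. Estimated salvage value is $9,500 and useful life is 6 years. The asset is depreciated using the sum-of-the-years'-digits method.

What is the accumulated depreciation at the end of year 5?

Depreciable base = $48,455 − $9,500 = $38,955.
Sum of the years' digits = 6+5+4+3+2+1 = 21.
Year 1: $38,955 × 6/21 = $11,130. Book value $37,325.
Year 2: $38,955 × 5/21 = $9,275. Book value $28,050.
Year 3: $38,955 × 4/21 = $7,420. Book value $20,630.
Year 4: $38,955 × 3/21 = $5,565. Book value $15,065.
Year 5: $38,955 × 2/21 = $3,710. Book value $11,355.
Accumulated through year 5 = $48,455 − $11,355 = $37,100.

$37,100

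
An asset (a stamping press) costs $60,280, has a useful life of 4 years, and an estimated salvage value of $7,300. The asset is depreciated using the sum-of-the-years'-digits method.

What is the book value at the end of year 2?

Depreciable base = $60,280 − $7,300 = $52,980.
Sum of the years' digits = 4+3+2+1 = 10.
Year 1: $52,980 × 4/10 = $21,192. Book value $39,088.
Year 2: $52,980 × 3/10 = $15,894. Book value $23,194.

$23,194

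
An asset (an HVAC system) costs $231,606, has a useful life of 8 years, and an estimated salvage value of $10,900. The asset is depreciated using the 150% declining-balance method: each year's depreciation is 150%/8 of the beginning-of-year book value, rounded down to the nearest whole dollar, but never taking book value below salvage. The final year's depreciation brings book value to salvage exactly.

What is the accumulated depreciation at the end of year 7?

$177,465

Depreciable base = $231,606 − $10,900 = $220,706.
Year 1: ⌊$231,606 × 150%/8⌋ = $43,426. Book value $188,180.
Year 2: ⌊$188,180 × 150%/8⌋ = $35,283. Book value $152,897.
Year 3: ⌊$152,897 × 150%/8⌋ = $28,668. Book value $124,229.
Year 4: ⌊$124,229 × 150%/8⌋ = $23,292. Book value $100,937.
Year 5: ⌊$100,937 × 150%/8⌋ = $18,925. Book value $82,012.
Year 6: ⌊$82,012 × 150%/8⌋ = $15,377. Book value $66,635.
Year 7: ⌊$66,635 × 150%/8⌋ = $12,494. Book value $54,141.
Accumulated through year 7 = $231,606 − $54,141 = $177,465.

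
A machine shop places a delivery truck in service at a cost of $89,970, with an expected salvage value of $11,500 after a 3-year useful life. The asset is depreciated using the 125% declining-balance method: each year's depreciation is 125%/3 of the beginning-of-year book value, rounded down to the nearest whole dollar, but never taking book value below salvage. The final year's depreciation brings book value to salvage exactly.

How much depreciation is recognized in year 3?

$19,116

Depreciable base = $89,970 − $11,500 = $78,470.
Year 1: ⌊$89,970 × 125%/3⌋ = $37,487. Book value $52,483.
Year 2: ⌊$52,483 × 125%/3⌋ = $21,867. Book value $30,616.
Year 3 (final): $30,616 − $11,500 = $19,116. Book value $11,500.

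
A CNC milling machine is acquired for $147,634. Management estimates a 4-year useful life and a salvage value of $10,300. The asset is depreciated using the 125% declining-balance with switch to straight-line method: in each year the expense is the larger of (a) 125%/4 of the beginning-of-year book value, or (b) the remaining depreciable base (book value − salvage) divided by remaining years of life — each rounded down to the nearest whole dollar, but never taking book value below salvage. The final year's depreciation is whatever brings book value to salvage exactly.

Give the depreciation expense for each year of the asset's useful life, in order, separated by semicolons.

Depreciable base = $147,634 − $10,300 = $137,334.
Year 1: DB = ⌊$147,634 × 125%/4⌋ = $46,135; SL = ⌊$137,334/4⌋ = $34,333 → take DB $46,135. Book value $101,499.
Year 2: DB = ⌊$101,499 × 125%/4⌋ = $31,718; SL = ⌊$91,199/3⌋ = $30,399 → take DB $31,718. Book value $69,781.
Year 3: DB = ⌊$69,781 × 125%/4⌋ = $21,806; SL = ⌊$59,481/2⌋ = $29,740 → take SL $29,740. Book value $40,041.
Year 4 (final): $40,041 − $10,300 = $29,741. Book value $10,300.

$46,135; $31,718; $29,740; $29,741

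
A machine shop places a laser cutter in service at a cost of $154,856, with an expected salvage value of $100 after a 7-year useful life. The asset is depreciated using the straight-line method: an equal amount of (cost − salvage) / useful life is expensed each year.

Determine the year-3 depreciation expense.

$22,108

Depreciable base = $154,856 − $100 = $154,756.
Annual expense = $154,756 / 7 = $22,108.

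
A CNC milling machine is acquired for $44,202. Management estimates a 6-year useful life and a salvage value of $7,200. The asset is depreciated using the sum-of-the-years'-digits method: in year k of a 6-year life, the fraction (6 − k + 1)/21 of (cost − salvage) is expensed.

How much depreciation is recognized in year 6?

$1,762

Depreciable base = $44,202 − $7,200 = $37,002.
Sum of the years' digits = 6+5+4+3+2+1 = 21.
Year 1: $37,002 × 6/21 = $10,572. Book value $33,630.
Year 2: $37,002 × 5/21 = $8,810. Book value $24,820.
Year 3: $37,002 × 4/21 = $7,048. Book value $17,772.
Year 4: $37,002 × 3/21 = $5,286. Book value $12,486.
Year 5: $37,002 × 2/21 = $3,524. Book value $8,962.
Year 6: $37,002 × 1/21 = $1,762. Book value $7,200.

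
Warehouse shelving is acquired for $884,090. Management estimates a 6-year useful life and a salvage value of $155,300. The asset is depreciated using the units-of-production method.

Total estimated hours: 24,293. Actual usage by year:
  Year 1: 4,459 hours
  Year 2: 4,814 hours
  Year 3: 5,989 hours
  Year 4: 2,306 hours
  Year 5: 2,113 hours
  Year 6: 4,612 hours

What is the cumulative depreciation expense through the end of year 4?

$527,040

Depreciable base = $884,090 − $155,300 = $728,790.
Rate = $728,790 / 24,293 hours = $30 per hour.
Year 1: 4,459 × $30 = $133,770. Book value $750,320.
Year 2: 4,814 × $30 = $144,420. Book value $605,900.
Year 3: 5,989 × $30 = $179,670. Book value $426,230.
Year 4: 2,306 × $30 = $69,180. Book value $357,050.
Accumulated through year 4 = $884,090 − $357,050 = $527,040.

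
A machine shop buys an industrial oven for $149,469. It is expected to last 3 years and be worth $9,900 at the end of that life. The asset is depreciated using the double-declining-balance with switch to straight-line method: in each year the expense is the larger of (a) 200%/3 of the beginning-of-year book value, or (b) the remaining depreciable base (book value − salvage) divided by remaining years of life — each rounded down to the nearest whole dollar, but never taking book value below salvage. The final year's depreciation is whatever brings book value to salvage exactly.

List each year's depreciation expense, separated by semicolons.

Depreciable base = $149,469 − $9,900 = $139,569.
Year 1: DB = ⌊$149,469 × 200%/3⌋ = $99,646; SL = ⌊$139,569/3⌋ = $46,523 → take DB $99,646. Book value $49,823.
Year 2: DB = ⌊$49,823 × 200%/3⌋ = $33,215; SL = ⌊$39,923/2⌋ = $19,961 → take DB $33,215. Book value $16,608.
Year 3 (final): $16,608 − $9,900 = $6,708. Book value $9,900.

$99,646; $33,215; $6,708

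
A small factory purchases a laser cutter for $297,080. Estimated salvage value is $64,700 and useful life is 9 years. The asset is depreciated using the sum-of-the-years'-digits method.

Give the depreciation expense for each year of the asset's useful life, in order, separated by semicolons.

$46,476; $41,312; $36,148; $30,984; $25,820; $20,656; $15,492; $10,328; $5,164

Depreciable base = $297,080 − $64,700 = $232,380.
Sum of the years' digits = 9+8+7+6+5+4+3+2+1 = 45.
Year 1: $232,380 × 9/45 = $46,476. Book value $250,604.
Year 2: $232,380 × 8/45 = $41,312. Book value $209,292.
Year 3: $232,380 × 7/45 = $36,148. Book value $173,144.
Year 4: $232,380 × 6/45 = $30,984. Book value $142,160.
Year 5: $232,380 × 5/45 = $25,820. Book value $116,340.
Year 6: $232,380 × 4/45 = $20,656. Book value $95,684.
Year 7: $232,380 × 3/45 = $15,492. Book value $80,192.
Year 8: $232,380 × 2/45 = $10,328. Book value $69,864.
Year 9: $232,380 × 1/45 = $5,164. Book value $64,700.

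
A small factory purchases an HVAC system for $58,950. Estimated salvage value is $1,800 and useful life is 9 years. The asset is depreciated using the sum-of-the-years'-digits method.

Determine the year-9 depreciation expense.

Depreciable base = $58,950 − $1,800 = $57,150.
Sum of the years' digits = 9+8+7+6+5+4+3+2+1 = 45.
Year 1: $57,150 × 9/45 = $11,430. Book value $47,520.
Year 2: $57,150 × 8/45 = $10,160. Book value $37,360.
Year 3: $57,150 × 7/45 = $8,890. Book value $28,470.
Year 4: $57,150 × 6/45 = $7,620. Book value $20,850.
Year 5: $57,150 × 5/45 = $6,350. Book value $14,500.
Year 6: $57,150 × 4/45 = $5,080. Book value $9,420.
Year 7: $57,150 × 3/45 = $3,810. Book value $5,610.
Year 8: $57,150 × 2/45 = $2,540. Book value $3,070.
Year 9: $57,150 × 1/45 = $1,270. Book value $1,800.

$1,270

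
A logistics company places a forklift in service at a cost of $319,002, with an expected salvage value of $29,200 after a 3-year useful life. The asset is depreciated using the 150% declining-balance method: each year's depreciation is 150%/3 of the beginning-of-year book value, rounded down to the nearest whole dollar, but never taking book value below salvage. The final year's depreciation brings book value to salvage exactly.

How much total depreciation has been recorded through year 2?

Depreciable base = $319,002 − $29,200 = $289,802.
Year 1: ⌊$319,002 × 150%/3⌋ = $159,501. Book value $159,501.
Year 2: ⌊$159,501 × 150%/3⌋ = $79,750. Book value $79,751.
Accumulated through year 2 = $319,002 − $79,751 = $239,251.

$239,251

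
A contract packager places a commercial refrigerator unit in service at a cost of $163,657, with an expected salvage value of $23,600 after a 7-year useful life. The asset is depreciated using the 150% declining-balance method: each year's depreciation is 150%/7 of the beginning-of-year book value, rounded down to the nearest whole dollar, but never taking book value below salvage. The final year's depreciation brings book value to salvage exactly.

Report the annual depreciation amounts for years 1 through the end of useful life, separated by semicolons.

Depreciable base = $163,657 − $23,600 = $140,057.
Year 1: ⌊$163,657 × 150%/7⌋ = $35,069. Book value $128,588.
Year 2: ⌊$128,588 × 150%/7⌋ = $27,554. Book value $101,034.
Year 3: ⌊$101,034 × 150%/7⌋ = $21,650. Book value $79,384.
Year 4: ⌊$79,384 × 150%/7⌋ = $17,010. Book value $62,374.
Year 5: ⌊$62,374 × 150%/7⌋ = $13,365. Book value $49,009.
Year 6: ⌊$49,009 × 150%/7⌋ = $10,501. Book value $38,508.
Year 7 (final): $38,508 − $23,600 = $14,908. Book value $23,600.

$35,069; $27,554; $21,650; $17,010; $13,365; $10,501; $14,908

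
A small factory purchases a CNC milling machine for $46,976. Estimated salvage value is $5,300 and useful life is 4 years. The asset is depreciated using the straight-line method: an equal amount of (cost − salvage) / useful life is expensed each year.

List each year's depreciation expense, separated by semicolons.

Depreciable base = $46,976 − $5,300 = $41,676.
Annual expense = $41,676 / 4 = $10,419.
End of year 1: book value $36,557.
End of year 2: book value $26,138.
End of year 3: book value $15,719.
End of year 4: book value $5,300.

$10,419; $10,419; $10,419; $10,419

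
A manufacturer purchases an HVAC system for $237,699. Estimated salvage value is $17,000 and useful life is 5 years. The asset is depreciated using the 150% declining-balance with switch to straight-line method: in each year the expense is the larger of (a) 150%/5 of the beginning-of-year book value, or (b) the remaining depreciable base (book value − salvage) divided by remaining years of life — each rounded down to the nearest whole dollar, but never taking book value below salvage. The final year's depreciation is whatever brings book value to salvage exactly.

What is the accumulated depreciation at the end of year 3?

$156,167

Depreciable base = $237,699 − $17,000 = $220,699.
Year 1: DB = ⌊$237,699 × 150%/5⌋ = $71,309; SL = ⌊$220,699/5⌋ = $44,139 → take DB $71,309. Book value $166,390.
Year 2: DB = ⌊$166,390 × 150%/5⌋ = $49,917; SL = ⌊$149,390/4⌋ = $37,347 → take DB $49,917. Book value $116,473.
Year 3: DB = ⌊$116,473 × 150%/5⌋ = $34,941; SL = ⌊$99,473/3⌋ = $33,157 → take DB $34,941. Book value $81,532.
Accumulated through year 3 = $237,699 − $81,532 = $156,167.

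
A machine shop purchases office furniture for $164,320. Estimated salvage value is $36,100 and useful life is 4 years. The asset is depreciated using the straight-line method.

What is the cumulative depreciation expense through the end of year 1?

Depreciable base = $164,320 − $36,100 = $128,220.
Annual expense = $128,220 / 4 = $32,055.
End of year 1: book value $132,265.
Accumulated through year 1 = $164,320 − $132,265 = $32,055.

$32,055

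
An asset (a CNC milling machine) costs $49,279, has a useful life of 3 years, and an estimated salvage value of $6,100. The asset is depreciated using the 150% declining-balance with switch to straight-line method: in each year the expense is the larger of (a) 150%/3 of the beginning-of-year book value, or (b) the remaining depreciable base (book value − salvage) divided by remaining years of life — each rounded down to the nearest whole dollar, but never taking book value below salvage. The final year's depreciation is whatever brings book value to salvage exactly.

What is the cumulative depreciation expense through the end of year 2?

Depreciable base = $49,279 − $6,100 = $43,179.
Year 1: DB = ⌊$49,279 × 150%/3⌋ = $24,639; SL = ⌊$43,179/3⌋ = $14,393 → take DB $24,639. Book value $24,640.
Year 2: DB = ⌊$24,640 × 150%/3⌋ = $12,320; SL = ⌊$18,540/2⌋ = $9,270 → take DB $12,320. Book value $12,320.
Accumulated through year 2 = $49,279 − $12,320 = $36,959.

$36,959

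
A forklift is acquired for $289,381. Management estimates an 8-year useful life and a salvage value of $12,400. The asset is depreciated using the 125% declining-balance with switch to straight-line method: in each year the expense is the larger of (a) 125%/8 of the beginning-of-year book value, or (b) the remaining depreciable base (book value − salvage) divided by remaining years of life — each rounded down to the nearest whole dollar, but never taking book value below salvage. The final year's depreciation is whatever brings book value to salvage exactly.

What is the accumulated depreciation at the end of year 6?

$212,441

Depreciable base = $289,381 − $12,400 = $276,981.
Year 1: DB = ⌊$289,381 × 125%/8⌋ = $45,215; SL = ⌊$276,981/8⌋ = $34,622 → take DB $45,215. Book value $244,166.
Year 2: DB = ⌊$244,166 × 125%/8⌋ = $38,150; SL = ⌊$231,766/7⌋ = $33,109 → take DB $38,150. Book value $206,016.
Year 3: DB = ⌊$206,016 × 125%/8⌋ = $32,190; SL = ⌊$193,616/6⌋ = $32,269 → take SL $32,269. Book value $173,747.
Year 4: DB = ⌊$173,747 × 125%/8⌋ = $27,147; SL = ⌊$161,347/5⌋ = $32,269 → take SL $32,269. Book value $141,478.
Year 5: DB = ⌊$141,478 × 125%/8⌋ = $22,105; SL = ⌊$129,078/4⌋ = $32,269 → take SL $32,269. Book value $109,209.
Year 6: DB = ⌊$109,209 × 125%/8⌋ = $17,063; SL = ⌊$96,809/3⌋ = $32,269 → take SL $32,269. Book value $76,940.
Accumulated through year 6 = $289,381 − $76,940 = $212,441.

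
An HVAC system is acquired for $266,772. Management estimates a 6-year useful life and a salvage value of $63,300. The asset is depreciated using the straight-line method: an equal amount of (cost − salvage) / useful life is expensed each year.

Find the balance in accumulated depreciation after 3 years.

$101,736

Depreciable base = $266,772 − $63,300 = $203,472.
Annual expense = $203,472 / 6 = $33,912.
End of year 1: book value $232,860.
End of year 2: book value $198,948.
End of year 3: book value $165,036.
Accumulated through year 3 = $266,772 − $165,036 = $101,736.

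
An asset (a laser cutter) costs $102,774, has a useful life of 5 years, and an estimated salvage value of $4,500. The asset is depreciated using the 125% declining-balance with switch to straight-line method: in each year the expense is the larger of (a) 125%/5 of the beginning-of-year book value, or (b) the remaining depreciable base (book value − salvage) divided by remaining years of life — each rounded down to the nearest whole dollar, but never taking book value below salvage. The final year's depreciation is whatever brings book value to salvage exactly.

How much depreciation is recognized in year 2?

Depreciable base = $102,774 − $4,500 = $98,274.
Year 1: DB = ⌊$102,774 × 125%/5⌋ = $25,693; SL = ⌊$98,274/5⌋ = $19,654 → take DB $25,693. Book value $77,081.
Year 2: DB = ⌊$77,081 × 125%/5⌋ = $19,270; SL = ⌊$72,581/4⌋ = $18,145 → take DB $19,270. Book value $57,811.

$19,270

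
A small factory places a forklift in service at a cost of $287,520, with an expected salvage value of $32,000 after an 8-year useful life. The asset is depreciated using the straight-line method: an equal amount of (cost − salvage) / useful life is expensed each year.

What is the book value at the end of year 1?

$255,580

Depreciable base = $287,520 − $32,000 = $255,520.
Annual expense = $255,520 / 8 = $31,940.
End of year 1: book value $255,580.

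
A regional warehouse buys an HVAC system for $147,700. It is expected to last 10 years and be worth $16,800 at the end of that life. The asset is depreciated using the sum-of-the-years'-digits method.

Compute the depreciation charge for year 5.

$14,280

Depreciable base = $147,700 − $16,800 = $130,900.
Sum of the years' digits = 10+9+8+7+6+5+4+3+2+1 = 55.
Year 1: $130,900 × 10/55 = $23,800. Book value $123,900.
Year 2: $130,900 × 9/55 = $21,420. Book value $102,480.
Year 3: $130,900 × 8/55 = $19,040. Book value $83,440.
Year 4: $130,900 × 7/55 = $16,660. Book value $66,780.
Year 5: $130,900 × 6/55 = $14,280. Book value $52,500.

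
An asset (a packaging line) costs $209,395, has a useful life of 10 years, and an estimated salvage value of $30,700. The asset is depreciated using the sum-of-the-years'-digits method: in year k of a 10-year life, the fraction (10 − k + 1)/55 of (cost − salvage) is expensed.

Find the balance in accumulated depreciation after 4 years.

$110,466

Depreciable base = $209,395 − $30,700 = $178,695.
Sum of the years' digits = 10+9+8+7+6+5+4+3+2+1 = 55.
Year 1: $178,695 × 10/55 = $32,490. Book value $176,905.
Year 2: $178,695 × 9/55 = $29,241. Book value $147,664.
Year 3: $178,695 × 8/55 = $25,992. Book value $121,672.
Year 4: $178,695 × 7/55 = $22,743. Book value $98,929.
Accumulated through year 4 = $209,395 − $98,929 = $110,466.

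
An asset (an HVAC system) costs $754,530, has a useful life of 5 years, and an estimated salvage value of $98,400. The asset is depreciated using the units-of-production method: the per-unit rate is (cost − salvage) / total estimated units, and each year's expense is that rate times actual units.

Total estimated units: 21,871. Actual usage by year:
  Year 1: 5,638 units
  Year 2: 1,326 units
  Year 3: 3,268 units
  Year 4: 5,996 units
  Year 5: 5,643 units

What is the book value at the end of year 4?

$267,690

Depreciable base = $754,530 − $98,400 = $656,130.
Rate = $656,130 / 21,871 units = $30 per unit.
Year 1: 5,638 × $30 = $169,140. Book value $585,390.
Year 2: 1,326 × $30 = $39,780. Book value $545,610.
Year 3: 3,268 × $30 = $98,040. Book value $447,570.
Year 4: 5,996 × $30 = $179,880. Book value $267,690.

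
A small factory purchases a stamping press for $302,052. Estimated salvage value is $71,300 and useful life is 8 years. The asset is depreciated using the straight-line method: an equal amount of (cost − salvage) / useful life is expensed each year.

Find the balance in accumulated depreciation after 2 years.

$57,688

Depreciable base = $302,052 − $71,300 = $230,752.
Annual expense = $230,752 / 8 = $28,844.
End of year 1: book value $273,208.
End of year 2: book value $244,364.
Accumulated through year 2 = $302,052 − $244,364 = $57,688.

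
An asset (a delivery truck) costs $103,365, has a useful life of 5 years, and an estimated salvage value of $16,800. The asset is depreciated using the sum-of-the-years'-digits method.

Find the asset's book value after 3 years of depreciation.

$34,113

Depreciable base = $103,365 − $16,800 = $86,565.
Sum of the years' digits = 5+4+3+2+1 = 15.
Year 1: $86,565 × 5/15 = $28,855. Book value $74,510.
Year 2: $86,565 × 4/15 = $23,084. Book value $51,426.
Year 3: $86,565 × 3/15 = $17,313. Book value $34,113.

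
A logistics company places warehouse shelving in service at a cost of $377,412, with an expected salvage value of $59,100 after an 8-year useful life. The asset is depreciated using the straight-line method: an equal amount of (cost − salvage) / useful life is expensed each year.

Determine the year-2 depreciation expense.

Depreciable base = $377,412 − $59,100 = $318,312.
Annual expense = $318,312 / 8 = $39,789.

$39,789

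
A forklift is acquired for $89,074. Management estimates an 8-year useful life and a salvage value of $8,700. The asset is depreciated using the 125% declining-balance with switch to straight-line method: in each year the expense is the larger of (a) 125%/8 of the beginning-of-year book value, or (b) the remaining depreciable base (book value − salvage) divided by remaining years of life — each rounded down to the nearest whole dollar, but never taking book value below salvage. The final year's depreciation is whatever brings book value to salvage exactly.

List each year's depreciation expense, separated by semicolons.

Depreciable base = $89,074 − $8,700 = $80,374.
Year 1: DB = ⌊$89,074 × 125%/8⌋ = $13,917; SL = ⌊$80,374/8⌋ = $10,046 → take DB $13,917. Book value $75,157.
Year 2: DB = ⌊$75,157 × 125%/8⌋ = $11,743; SL = ⌊$66,457/7⌋ = $9,493 → take DB $11,743. Book value $63,414.
Year 3: DB = ⌊$63,414 × 125%/8⌋ = $9,908; SL = ⌊$54,714/6⌋ = $9,119 → take DB $9,908. Book value $53,506.
Year 4: DB = ⌊$53,506 × 125%/8⌋ = $8,360; SL = ⌊$44,806/5⌋ = $8,961 → take SL $8,961. Book value $44,545.
Year 5: DB = ⌊$44,545 × 125%/8⌋ = $6,960; SL = ⌊$35,845/4⌋ = $8,961 → take SL $8,961. Book value $35,584.
Year 6: DB = ⌊$35,584 × 125%/8⌋ = $5,560; SL = ⌊$26,884/3⌋ = $8,961 → take SL $8,961. Book value $26,623.
Year 7: DB = ⌊$26,623 × 125%/8⌋ = $4,159; SL = ⌊$17,923/2⌋ = $8,961 → take SL $8,961. Book value $17,662.
Year 8 (final): $17,662 − $8,700 = $8,962. Book value $8,700.

$13,917; $11,743; $9,908; $8,961; $8,961; $8,961; $8,961; $8,962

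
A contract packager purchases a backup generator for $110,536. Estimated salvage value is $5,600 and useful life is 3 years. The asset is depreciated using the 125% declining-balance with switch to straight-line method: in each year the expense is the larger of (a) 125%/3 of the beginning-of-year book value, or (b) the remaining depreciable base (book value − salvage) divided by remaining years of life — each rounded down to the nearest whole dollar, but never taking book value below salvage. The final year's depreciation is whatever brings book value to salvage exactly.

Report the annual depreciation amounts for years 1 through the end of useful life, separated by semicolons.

$46,056; $29,440; $29,440

Depreciable base = $110,536 − $5,600 = $104,936.
Year 1: DB = ⌊$110,536 × 125%/3⌋ = $46,056; SL = ⌊$104,936/3⌋ = $34,978 → take DB $46,056. Book value $64,480.
Year 2: DB = ⌊$64,480 × 125%/3⌋ = $26,866; SL = ⌊$58,880/2⌋ = $29,440 → take SL $29,440. Book value $35,040.
Year 3 (final): $35,040 − $5,600 = $29,440. Book value $5,600.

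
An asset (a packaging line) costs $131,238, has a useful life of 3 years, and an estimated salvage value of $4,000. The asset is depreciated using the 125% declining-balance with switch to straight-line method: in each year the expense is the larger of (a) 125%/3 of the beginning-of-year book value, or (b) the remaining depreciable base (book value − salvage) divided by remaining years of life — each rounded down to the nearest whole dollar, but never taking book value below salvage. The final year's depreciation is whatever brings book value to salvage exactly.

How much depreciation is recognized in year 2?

$36,278

Depreciable base = $131,238 − $4,000 = $127,238.
Year 1: DB = ⌊$131,238 × 125%/3⌋ = $54,682; SL = ⌊$127,238/3⌋ = $42,412 → take DB $54,682. Book value $76,556.
Year 2: DB = ⌊$76,556 × 125%/3⌋ = $31,898; SL = ⌊$72,556/2⌋ = $36,278 → take SL $36,278. Book value $40,278.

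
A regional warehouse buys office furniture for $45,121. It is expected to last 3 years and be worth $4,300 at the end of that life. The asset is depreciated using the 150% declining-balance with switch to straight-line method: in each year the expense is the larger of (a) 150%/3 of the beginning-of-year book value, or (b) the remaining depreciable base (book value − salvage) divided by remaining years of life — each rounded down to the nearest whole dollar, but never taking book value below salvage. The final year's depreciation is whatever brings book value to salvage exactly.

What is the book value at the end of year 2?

$11,281

Depreciable base = $45,121 − $4,300 = $40,821.
Year 1: DB = ⌊$45,121 × 150%/3⌋ = $22,560; SL = ⌊$40,821/3⌋ = $13,607 → take DB $22,560. Book value $22,561.
Year 2: DB = ⌊$22,561 × 150%/3⌋ = $11,280; SL = ⌊$18,261/2⌋ = $9,130 → take DB $11,280. Book value $11,281.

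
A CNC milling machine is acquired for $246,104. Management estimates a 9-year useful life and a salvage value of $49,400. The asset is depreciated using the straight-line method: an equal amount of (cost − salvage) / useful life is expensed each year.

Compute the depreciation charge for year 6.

Depreciable base = $246,104 − $49,400 = $196,704.
Annual expense = $196,704 / 9 = $21,856.

$21,856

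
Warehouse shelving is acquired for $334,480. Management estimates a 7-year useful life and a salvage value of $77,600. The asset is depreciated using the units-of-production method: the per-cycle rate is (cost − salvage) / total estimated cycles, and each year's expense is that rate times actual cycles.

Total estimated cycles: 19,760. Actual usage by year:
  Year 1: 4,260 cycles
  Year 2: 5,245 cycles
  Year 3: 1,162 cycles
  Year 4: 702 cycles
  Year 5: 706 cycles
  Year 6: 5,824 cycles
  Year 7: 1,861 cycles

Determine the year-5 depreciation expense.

Depreciable base = $334,480 − $77,600 = $256,880.
Rate = $256,880 / 19,760 cycles = $13 per cycle.
Year 1: 4,260 × $13 = $55,380. Book value $279,100.
Year 2: 5,245 × $13 = $68,185. Book value $210,915.
Year 3: 1,162 × $13 = $15,106. Book value $195,809.
Year 4: 702 × $13 = $9,126. Book value $186,683.
Year 5: 706 × $13 = $9,178. Book value $177,505.

$9,178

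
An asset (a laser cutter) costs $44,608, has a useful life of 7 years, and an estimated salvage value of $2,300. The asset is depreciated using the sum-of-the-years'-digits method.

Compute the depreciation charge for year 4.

Depreciable base = $44,608 − $2,300 = $42,308.
Sum of the years' digits = 7+6+5+4+3+2+1 = 28.
Year 1: $42,308 × 7/28 = $10,577. Book value $34,031.
Year 2: $42,308 × 6/28 = $9,066. Book value $24,965.
Year 3: $42,308 × 5/28 = $7,555. Book value $17,410.
Year 4: $42,308 × 4/28 = $6,044. Book value $11,366.

$6,044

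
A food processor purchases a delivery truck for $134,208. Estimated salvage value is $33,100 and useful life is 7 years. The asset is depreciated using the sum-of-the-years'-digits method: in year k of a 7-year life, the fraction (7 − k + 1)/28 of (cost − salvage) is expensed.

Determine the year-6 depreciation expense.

Depreciable base = $134,208 − $33,100 = $101,108.
Sum of the years' digits = 7+6+5+4+3+2+1 = 28.
Year 1: $101,108 × 7/28 = $25,277. Book value $108,931.
Year 2: $101,108 × 6/28 = $21,666. Book value $87,265.
Year 3: $101,108 × 5/28 = $18,055. Book value $69,210.
Year 4: $101,108 × 4/28 = $14,444. Book value $54,766.
Year 5: $101,108 × 3/28 = $10,833. Book value $43,933.
Year 6: $101,108 × 2/28 = $7,222. Book value $36,711.

$7,222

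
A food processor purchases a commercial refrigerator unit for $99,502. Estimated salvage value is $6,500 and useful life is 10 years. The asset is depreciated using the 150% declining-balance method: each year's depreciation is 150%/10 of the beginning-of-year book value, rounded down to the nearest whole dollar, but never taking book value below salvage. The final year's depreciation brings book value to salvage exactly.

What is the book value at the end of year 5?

Depreciable base = $99,502 − $6,500 = $93,002.
Year 1: ⌊$99,502 × 150%/10⌋ = $14,925. Book value $84,577.
Year 2: ⌊$84,577 × 150%/10⌋ = $12,686. Book value $71,891.
Year 3: ⌊$71,891 × 150%/10⌋ = $10,783. Book value $61,108.
Year 4: ⌊$61,108 × 150%/10⌋ = $9,166. Book value $51,942.
Year 5: ⌊$51,942 × 150%/10⌋ = $7,791. Book value $44,151.

$44,151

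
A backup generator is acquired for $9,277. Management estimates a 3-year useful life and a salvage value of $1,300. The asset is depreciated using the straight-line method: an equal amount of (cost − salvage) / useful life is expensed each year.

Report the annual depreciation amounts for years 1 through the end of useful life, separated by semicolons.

Depreciable base = $9,277 − $1,300 = $7,977.
Annual expense = $7,977 / 3 = $2,659.
End of year 1: book value $6,618.
End of year 2: book value $3,959.
End of year 3: book value $1,300.

$2,659; $2,659; $2,659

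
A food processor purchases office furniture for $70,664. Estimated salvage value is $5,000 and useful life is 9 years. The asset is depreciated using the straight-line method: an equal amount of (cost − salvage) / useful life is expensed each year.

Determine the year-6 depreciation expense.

$7,296

Depreciable base = $70,664 − $5,000 = $65,664.
Annual expense = $65,664 / 9 = $7,296.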